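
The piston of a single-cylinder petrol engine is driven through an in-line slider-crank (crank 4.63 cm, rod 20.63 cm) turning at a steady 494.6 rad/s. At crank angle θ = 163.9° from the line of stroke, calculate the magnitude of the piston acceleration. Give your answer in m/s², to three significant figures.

ω = 494.6 rad/s
x(θ) = r cosθ + √(L² − r² sin²θ); with ω constant, a = ω²·d²x/dθ².
d²x/dθ² = −r cosθ − r²(cos2θ)/√u − r⁴ sin²2θ/(4u^{3/2}),  u = L² − r² sin²θ = 0.0423948 m².
Substituting r = 0.0463 m, L = 0.2063 m, θ = 163.9°: d²x/dθ² = +0.035637 m.
a = ω²·d²x/dθ² = (494.6)²·(+0.035637) = +8717.8 m/s²;  |a| = 8717.8 m/s².

8720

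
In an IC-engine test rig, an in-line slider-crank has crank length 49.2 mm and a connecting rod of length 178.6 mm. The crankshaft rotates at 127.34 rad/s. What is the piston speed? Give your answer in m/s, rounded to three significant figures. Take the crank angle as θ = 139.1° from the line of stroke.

3.23

ω = 127.3 rad/s
For an in-line slider-crank, x = r cosθ + √(L² − r² sin²θ), so v = −rω sinθ·[1 + r cosθ/√(L² − r² sin²θ)].
With r = 0.0492 m, L = 0.1786 m, θ = 139.1°: √(L² − r² sin²θ) = 0.17567 m.
v = −0.0492·127.3·0.65474·[1 + 0.0492·-0.75585/0.17567] = -3.2337 m/s.
|v| = 3.2337 m/s.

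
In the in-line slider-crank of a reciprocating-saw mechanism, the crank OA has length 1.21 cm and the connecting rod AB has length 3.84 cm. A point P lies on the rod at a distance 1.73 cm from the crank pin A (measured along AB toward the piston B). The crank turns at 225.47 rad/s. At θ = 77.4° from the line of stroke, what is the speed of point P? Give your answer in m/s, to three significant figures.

ω = 225.5 rad/s.  Crank-pin speed |V_A| = rω = 2.7282 m/s, perpendicular to OA.
Rod angle: sinφ = −(r/L) sinθ ⇒ φ = -17.910°; ω_rod = −rω cosθ/√(L²−r²sin²θ) = -16.288 rad/s.
V_P = V_A + ω_rod × AP, with AP = 0.0173 m along the rod.
Components: V_Px = −rω sinθ − a·ω_rod·sinφ = -2.7491 m/s;  V_Py = rω cosθ + a·ω_rod·cosφ = +0.32701 m/s.
|V_P| = √(V_Px² + V_Py²) = 2.7685 m/s.

2.77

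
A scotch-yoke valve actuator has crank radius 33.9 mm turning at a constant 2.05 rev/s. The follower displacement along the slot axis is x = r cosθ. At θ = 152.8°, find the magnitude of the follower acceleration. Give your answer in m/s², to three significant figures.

ω = 12.88 rad/s (from 2.05 rev/s).
x = r cosθ ⇒ ẍ = −rω² cosθ (ω constant).
|a| = rω²|cosθ| = 0.0339·(12.88)²·|cos 152.8°| = 5.0023 m/s².

5.00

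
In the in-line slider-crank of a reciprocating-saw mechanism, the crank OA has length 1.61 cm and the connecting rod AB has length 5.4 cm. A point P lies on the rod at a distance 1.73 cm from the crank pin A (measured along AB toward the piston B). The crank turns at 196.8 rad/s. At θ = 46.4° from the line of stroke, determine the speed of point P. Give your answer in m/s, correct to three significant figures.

2.86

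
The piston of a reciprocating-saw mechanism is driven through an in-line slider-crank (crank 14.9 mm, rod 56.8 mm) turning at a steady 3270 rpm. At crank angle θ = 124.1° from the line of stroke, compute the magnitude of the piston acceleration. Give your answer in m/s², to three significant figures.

ω = 2π·3270/60 = 342.4 rad/s
x(θ) = r cosθ + √(L² − r² sin²θ); with ω constant, a = ω²·d²x/dθ².
d²x/dθ² = −r cosθ − r²(cos2θ)/√u − r⁴ sin²2θ/(4u^{3/2}),  u = L² − r² sin²θ = 0.00307401 m².
Substituting r = 0.0149 m, L = 0.0568 m, θ = 124.1°: d²x/dθ² = +0.0097782 m.
a = ω²·d²x/dθ² = (342.4)²·(+0.0097782) = +1146.6 m/s²;  |a| = 1146.6 m/s².

1150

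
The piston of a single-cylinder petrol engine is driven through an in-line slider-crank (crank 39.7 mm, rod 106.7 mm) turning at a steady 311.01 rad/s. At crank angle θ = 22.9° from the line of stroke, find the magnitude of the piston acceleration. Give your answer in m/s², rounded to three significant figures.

4570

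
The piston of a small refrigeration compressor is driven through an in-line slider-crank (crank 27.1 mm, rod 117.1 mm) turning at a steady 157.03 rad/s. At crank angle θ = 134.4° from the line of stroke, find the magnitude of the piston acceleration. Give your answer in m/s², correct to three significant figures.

469

ω = 157 rad/s
x(θ) = r cosθ + √(L² − r² sin²θ); with ω constant, a = ω²·d²x/dθ².
d²x/dθ² = −r cosθ − r²(cos2θ)/√u − r⁴ sin²2θ/(4u^{3/2}),  u = L² − r² sin²θ = 0.0133375 m².
Substituting r = 0.0271 m, L = 0.1171 m, θ = 134.4°: d²x/dθ² = +0.019007 m.
a = ω²·d²x/dθ² = (157)²·(+0.019007) = +468.67 m/s²;  |a| = 468.67 m/s².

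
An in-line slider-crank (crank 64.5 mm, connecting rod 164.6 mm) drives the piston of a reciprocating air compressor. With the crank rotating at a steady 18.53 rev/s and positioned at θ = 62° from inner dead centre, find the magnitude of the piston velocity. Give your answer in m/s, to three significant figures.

ω = 2π·18.5 = 116.4 rad/s
For an in-line slider-crank, x = r cosθ + √(L² − r² sin²θ), so v = −rω sinθ·[1 + r cosθ/√(L² − r² sin²θ)].
With r = 0.0645 m, L = 0.1646 m, θ = 62°: √(L² − r² sin²θ) = 0.15443 m.
v = −0.0645·116.4·0.88295·[1 + 0.0645·0.46947/0.15443] = -7.9307 m/s.
|v| = 7.9307 m/s.

7.93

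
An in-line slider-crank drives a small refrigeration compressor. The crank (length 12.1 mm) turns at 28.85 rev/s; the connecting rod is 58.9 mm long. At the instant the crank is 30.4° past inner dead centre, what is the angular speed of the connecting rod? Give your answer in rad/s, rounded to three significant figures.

ω = 181.3 rad/s (converted from 28.85 rev/s).
The rod makes angle φ with the slider axis where L sinφ = r sinθ; differentiating, L cosφ·φ̇ = r ω cosθ.
L cosφ = √(L² − r² sin²θ) = 0.058581 m.
|ω_rod| = r ω |cosθ| / √(L² − r² sin²θ) = 0.0121·181.3·0.86251/0.058581 = 32.294 rad/s.

32.3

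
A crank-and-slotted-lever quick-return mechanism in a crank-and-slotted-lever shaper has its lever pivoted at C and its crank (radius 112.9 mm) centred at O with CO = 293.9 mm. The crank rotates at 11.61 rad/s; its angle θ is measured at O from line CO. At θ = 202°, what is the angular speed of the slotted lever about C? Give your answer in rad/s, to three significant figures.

5.56

ω = 11.61 rad/s
Crank pin A relative to C: A = (d + r cosθ, r sinθ); lever angle φ = atan2(r sinθ, d + r cosθ).
Differentiating tanφ: φ̇ = rω(d cosθ + r)/(d² + r² + 2dr cosθ).
d² + r² + 2dr cosθ = |CA|² = 0.0375933 m²;  d cosθ + r = -0.1596 m.
|ω_lever| = |0.1129·11.61·-0.1596| / 0.0375933 = 5.5648 rad/s.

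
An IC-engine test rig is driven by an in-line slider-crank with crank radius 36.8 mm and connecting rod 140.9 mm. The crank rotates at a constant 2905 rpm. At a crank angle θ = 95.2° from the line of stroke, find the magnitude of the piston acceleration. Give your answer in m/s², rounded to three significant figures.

ω = 2π·2905/60 = 304.2 rad/s
x(θ) = r cosθ + √(L² − r² sin²θ); with ω constant, a = ω²·d²x/dθ².
d²x/dθ² = −r cosθ − r²(cos2θ)/√u − r⁴ sin²2θ/(4u^{3/2}),  u = L² − r² sin²θ = 0.0185097 m².
Substituting r = 0.0368 m, L = 0.1409 m, θ = 95.2°: d²x/dθ² = +0.01312 m.
a = ω²·d²x/dθ² = (304.2)²·(+0.01312) = +1214.2 m/s²;  |a| = 1214.2 m/s².

1210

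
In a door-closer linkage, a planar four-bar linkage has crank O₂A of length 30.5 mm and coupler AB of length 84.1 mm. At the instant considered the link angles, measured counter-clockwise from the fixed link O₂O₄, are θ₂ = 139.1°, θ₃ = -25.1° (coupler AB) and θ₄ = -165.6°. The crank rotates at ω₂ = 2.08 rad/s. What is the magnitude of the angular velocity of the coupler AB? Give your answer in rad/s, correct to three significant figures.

0.975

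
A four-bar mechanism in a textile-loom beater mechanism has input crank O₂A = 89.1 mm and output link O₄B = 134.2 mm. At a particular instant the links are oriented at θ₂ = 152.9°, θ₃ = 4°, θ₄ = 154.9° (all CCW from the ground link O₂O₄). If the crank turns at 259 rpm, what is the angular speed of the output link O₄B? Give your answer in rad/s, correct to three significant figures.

19.1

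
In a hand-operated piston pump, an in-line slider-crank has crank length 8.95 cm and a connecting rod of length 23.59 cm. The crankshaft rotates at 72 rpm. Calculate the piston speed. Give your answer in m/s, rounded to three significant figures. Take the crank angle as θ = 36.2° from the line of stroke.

0.524

ω = 2π·72/60 = 7.54 rad/s
For an in-line slider-crank, x = r cosθ + √(L² − r² sin²θ), so v = −rω sinθ·[1 + r cosθ/√(L² − r² sin²θ)].
With r = 0.0895 m, L = 0.2359 m, θ = 36.2°: √(L² − r² sin²θ) = 0.2299 m.
v = −0.0895·7.54·0.59061·[1 + 0.0895·0.80696/0.2299] = -0.52375 m/s.
|v| = 0.52375 m/s.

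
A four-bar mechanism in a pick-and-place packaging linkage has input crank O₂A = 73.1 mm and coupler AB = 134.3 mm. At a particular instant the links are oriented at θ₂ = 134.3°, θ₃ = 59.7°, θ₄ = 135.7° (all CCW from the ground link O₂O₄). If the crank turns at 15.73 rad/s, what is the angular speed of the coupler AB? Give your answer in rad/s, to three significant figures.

ω₂ = 15.73 rad/s
Differentiating the loop-closure r₂e^{iθ₂}+r₃e^{iθ₃}=r₁+r₄e^{iθ₄} gives r₂ω₂e^{iθ₂}+r₃ω₃e^{iθ₃}=r₄ω₄e^{iθ₄}.
Eliminating the other unknown: ω₃ = r₂ω₂ sin(θ₄−θ₂) / [r₃ sin(θ₃−θ₄)].
Numerator sine = +0.02443; denominator sine = -0.97030.
Result = 0.0731·15.73·(+0.02443) / (0.1343·(-0.97030)) = -0.21559 rad/s; magnitude 0.21559 rad/s.

0.216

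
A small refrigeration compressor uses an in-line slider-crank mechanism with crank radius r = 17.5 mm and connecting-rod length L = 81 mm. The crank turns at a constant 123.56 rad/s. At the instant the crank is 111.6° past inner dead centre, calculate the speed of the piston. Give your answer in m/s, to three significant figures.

1.85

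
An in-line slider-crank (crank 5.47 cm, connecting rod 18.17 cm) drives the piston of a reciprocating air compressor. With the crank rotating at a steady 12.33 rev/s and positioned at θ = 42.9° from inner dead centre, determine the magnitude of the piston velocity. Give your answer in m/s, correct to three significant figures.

3.53

ω = 2π·12.3 = 77.47 rad/s
For an in-line slider-crank, x = r cosθ + √(L² − r² sin²θ), so v = −rω sinθ·[1 + r cosθ/√(L² − r² sin²θ)].
With r = 0.0547 m, L = 0.1817 m, θ = 42.9°: √(L² − r² sin²θ) = 0.17784 m.
v = −0.0547·77.47·0.68072·[1 + 0.0547·0.73254/0.17784] = -3.5346 m/s.
|v| = 3.5346 m/s.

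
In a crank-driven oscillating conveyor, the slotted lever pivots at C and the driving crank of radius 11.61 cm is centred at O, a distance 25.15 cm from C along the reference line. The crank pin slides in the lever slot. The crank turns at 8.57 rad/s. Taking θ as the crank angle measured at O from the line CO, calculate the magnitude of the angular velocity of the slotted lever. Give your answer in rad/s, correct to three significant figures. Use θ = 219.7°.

2.42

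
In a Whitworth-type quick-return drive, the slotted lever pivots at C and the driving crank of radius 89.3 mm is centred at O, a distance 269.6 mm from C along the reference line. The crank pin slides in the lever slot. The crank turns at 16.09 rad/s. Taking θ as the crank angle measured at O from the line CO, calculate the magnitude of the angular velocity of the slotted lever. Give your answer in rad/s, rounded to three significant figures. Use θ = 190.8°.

7.56

ω = 16.09 rad/s
Crank pin A relative to C: A = (d + r cosθ, r sinθ); lever angle φ = atan2(r sinθ, d + r cosθ).
Differentiating tanφ: φ̇ = rω(d cosθ + r)/(d² + r² + 2dr cosθ).
d² + r² + 2dr cosθ = |CA|² = 0.033361 m²;  d cosθ + r = -0.17552 m.
|ω_lever| = |0.0893·16.09·-0.17552| / 0.033361 = 7.5597 rad/s.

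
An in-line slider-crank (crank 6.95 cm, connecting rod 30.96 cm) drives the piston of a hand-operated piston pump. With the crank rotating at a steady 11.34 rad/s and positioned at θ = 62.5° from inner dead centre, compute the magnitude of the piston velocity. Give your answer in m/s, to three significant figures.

ω = 11.34 rad/s
For an in-line slider-crank, x = r cosθ + √(L² − r² sin²θ), so v = −rω sinθ·[1 + r cosθ/√(L² − r² sin²θ)].
With r = 0.0695 m, L = 0.3096 m, θ = 62.5°: √(L² − r² sin²θ) = 0.3034 m.
v = −0.0695·11.34·0.88701·[1 + 0.0695·0.46175/0.3034] = -0.77302 m/s.
|v| = 0.77302 m/s.

0.773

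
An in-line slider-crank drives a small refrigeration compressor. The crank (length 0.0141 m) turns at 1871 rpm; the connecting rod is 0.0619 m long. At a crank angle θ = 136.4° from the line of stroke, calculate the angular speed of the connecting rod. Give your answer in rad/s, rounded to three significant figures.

ω = 195.9 rad/s (converted from 1871 rpm).
The rod makes angle φ with the slider axis where L sinφ = r sinθ; differentiating, L cosφ·φ̇ = r ω cosθ.
L cosφ = √(L² − r² sin²θ) = 0.061132 m.
|ω_rod| = r ω |cosθ| / √(L² − r² sin²θ) = 0.0141·195.9·0.72417/0.061132 = 32.726 rad/s.

32.7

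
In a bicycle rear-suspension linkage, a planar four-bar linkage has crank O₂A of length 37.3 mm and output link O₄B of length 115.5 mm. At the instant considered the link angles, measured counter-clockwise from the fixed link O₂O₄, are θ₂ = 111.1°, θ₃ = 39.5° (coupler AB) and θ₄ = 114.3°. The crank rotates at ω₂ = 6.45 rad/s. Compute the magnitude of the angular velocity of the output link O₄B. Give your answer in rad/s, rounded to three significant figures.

ω₂ = 6.45 rad/s
Differentiating the loop-closure r₂e^{iθ₂}+r₃e^{iθ₃}=r₁+r₄e^{iθ₄} gives r₂ω₂e^{iθ₂}+r₃ω₃e^{iθ₃}=r₄ω₄e^{iθ₄}.
Eliminating the other unknown: ω₄ = r₂ω₂ sin(θ₂−θ₃) / [r₄ sin(θ₄−θ₃)].
Numerator sine = +0.94888; denominator sine = +0.96502.
Result = 0.0373·6.45·(+0.94888) / (0.1155·(+0.96502)) = +2.0481 rad/s; magnitude 2.0481 rad/s.

2.05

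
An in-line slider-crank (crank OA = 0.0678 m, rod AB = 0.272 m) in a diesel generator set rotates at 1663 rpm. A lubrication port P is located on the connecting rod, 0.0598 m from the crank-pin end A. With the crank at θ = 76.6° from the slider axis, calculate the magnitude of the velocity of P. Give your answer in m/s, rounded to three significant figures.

ω = 174.1 rad/s.  Crank-pin speed |V_A| = rω = 11.807 m/s, perpendicular to OA.
Rod angle: sinφ = −(r/L) sinθ ⇒ φ = -14.033°; ω_rod = −rω cosθ/√(L²−r²sin²θ) = -10.369 rad/s.
V_P = V_A + ω_rod × AP, with AP = 0.0598 m along the rod.
Components: V_Px = −rω sinθ − a·ω_rod·sinφ = -11.636 m/s;  V_Py = rω cosθ + a·ω_rod·cosφ = +2.1347 m/s.
|V_P| = √(V_Px² + V_Py²) = 11.83 m/s.

11.8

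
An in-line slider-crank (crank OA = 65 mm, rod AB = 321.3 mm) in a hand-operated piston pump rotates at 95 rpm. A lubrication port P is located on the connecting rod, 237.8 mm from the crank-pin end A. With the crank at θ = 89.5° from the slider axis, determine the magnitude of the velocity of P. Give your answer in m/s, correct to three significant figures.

0.647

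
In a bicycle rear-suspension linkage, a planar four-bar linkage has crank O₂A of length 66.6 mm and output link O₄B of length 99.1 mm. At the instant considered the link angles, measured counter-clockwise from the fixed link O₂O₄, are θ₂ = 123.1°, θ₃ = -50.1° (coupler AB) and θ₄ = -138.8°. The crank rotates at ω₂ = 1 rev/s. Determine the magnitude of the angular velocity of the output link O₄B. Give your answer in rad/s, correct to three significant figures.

ω₂ = 6.283 rad/s (from 1 rev/s).
Differentiating the loop-closure r₂e^{iθ₂}+r₃e^{iθ₃}=r₁+r₄e^{iθ₄} gives r₂ω₂e^{iθ₂}+r₃ω₃e^{iθ₃}=r₄ω₄e^{iθ₄}.
Eliminating the other unknown: ω₄ = r₂ω₂ sin(θ₂−θ₃) / [r₄ sin(θ₄−θ₃)].
Numerator sine = +0.11840; denominator sine = -0.99974.
Result = 0.0666·6.283·(+0.11840) / (0.0991·(-0.99974)) = -0.5001 rad/s; magnitude 0.5001 rad/s.

0.500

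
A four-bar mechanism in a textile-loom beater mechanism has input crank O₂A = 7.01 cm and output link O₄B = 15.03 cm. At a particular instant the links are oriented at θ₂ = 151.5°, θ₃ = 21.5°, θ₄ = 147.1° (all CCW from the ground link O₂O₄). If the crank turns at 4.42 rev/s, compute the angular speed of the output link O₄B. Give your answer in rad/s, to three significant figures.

ω₂ = 27.77 rad/s (from 4.42 rev/s).
Differentiating the loop-closure r₂e^{iθ₂}+r₃e^{iθ₃}=r₁+r₄e^{iθ₄} gives r₂ω₂e^{iθ₂}+r₃ω₃e^{iθ₃}=r₄ω₄e^{iθ₄}.
Eliminating the other unknown: ω₄ = r₂ω₂ sin(θ₂−θ₃) / [r₄ sin(θ₄−θ₃)].
Numerator sine = +0.76604; denominator sine = +0.81310.
Result = 0.0701·27.77·(+0.76604) / (0.1503·(+0.81310)) = +12.203 rad/s; magnitude 12.203 rad/s.

12.2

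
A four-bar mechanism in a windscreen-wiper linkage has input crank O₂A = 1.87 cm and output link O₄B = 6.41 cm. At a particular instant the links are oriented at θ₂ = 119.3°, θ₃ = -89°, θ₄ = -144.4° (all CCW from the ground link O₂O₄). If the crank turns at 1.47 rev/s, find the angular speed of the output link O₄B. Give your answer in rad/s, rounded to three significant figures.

ω₂ = 9.236 rad/s (from 1.47 rev/s).
Differentiating the loop-closure r₂e^{iθ₂}+r₃e^{iθ₃}=r₁+r₄e^{iθ₄} gives r₂ω₂e^{iθ₂}+r₃ω₃e^{iθ₃}=r₄ω₄e^{iθ₄}.
Eliminating the other unknown: ω₄ = r₂ω₂ sin(θ₂−θ₃) / [r₄ sin(θ₄−θ₃)].
Numerator sine = -0.47409; denominator sine = -0.82314.
Result = 0.0187·9.236·(-0.47409) / (0.0641·(-0.82314)) = +1.5519 rad/s; magnitude 1.5519 rad/s.

1.55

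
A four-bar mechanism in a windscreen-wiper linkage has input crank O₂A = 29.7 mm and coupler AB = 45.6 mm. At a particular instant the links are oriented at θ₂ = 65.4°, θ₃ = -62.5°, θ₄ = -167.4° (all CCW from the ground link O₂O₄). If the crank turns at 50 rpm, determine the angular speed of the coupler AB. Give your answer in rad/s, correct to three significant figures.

2.81

ω₂ = 5.236 rad/s (from 50 rpm).
Differentiating the loop-closure r₂e^{iθ₂}+r₃e^{iθ₃}=r₁+r₄e^{iθ₄} gives r₂ω₂e^{iθ₂}+r₃ω₃e^{iθ₃}=r₄ω₄e^{iθ₄}.
Eliminating the other unknown: ω₃ = r₂ω₂ sin(θ₄−θ₂) / [r₃ sin(θ₃−θ₄)].
Numerator sine = +0.79653; denominator sine = +0.96638.
Result = 0.0297·5.236·(+0.79653) / (0.0456·(+0.96638)) = +2.8109 rad/s; magnitude 2.8109 rad/s.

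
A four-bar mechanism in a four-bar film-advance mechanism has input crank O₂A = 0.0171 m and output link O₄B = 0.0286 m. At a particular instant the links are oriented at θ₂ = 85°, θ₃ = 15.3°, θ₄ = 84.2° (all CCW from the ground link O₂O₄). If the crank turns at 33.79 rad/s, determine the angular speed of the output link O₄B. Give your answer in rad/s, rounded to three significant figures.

20.3

ω₂ = 33.79 rad/s
Differentiating the loop-closure r₂e^{iθ₂}+r₃e^{iθ₃}=r₁+r₄e^{iθ₄} gives r₂ω₂e^{iθ₂}+r₃ω₃e^{iθ₃}=r₄ω₄e^{iθ₄}.
Eliminating the other unknown: ω₄ = r₂ω₂ sin(θ₂−θ₃) / [r₄ sin(θ₄−θ₃)].
Numerator sine = +0.93789; denominator sine = +0.93295.
Result = 0.0171·33.79·(+0.93789) / (0.0286·(+0.93295)) = +20.31 rad/s; magnitude 20.31 rad/s.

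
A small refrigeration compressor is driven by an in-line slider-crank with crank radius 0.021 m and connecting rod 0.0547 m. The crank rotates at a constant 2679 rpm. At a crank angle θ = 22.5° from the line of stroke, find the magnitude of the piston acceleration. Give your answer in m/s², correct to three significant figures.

ω = 2π·2679/60 = 280.5 rad/s
x(θ) = r cosθ + √(L² − r² sin²θ); with ω constant, a = ω²·d²x/dθ².
d²x/dθ² = −r cosθ − r²(cos2θ)/√u − r⁴ sin²2θ/(4u^{3/2}),  u = L² − r² sin²θ = 0.00292751 m².
Substituting r = 0.021 m, L = 0.0547 m, θ = 22.5°: d²x/dθ² = -0.025318 m.
a = ω²·d²x/dθ² = (280.5)²·(-0.025318) = -1992.7 m/s²;  |a| = 1992.7 m/s².

1990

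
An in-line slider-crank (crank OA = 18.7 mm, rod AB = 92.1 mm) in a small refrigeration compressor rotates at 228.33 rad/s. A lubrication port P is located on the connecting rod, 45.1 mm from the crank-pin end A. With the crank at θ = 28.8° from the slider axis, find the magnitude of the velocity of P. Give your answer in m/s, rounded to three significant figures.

2.94

ω = 228.3 rad/s.  Crank-pin speed |V_A| = rω = 4.2698 m/s, perpendicular to OA.
Rod angle: sinφ = −(r/L) sinθ ⇒ φ = -5.613°; ω_rod = −rω cosθ/√(L²−r²sin²θ) = -40.821 rad/s.
V_P = V_A + ω_rod × AP, with AP = 0.0451 m along the rod.
Components: V_Px = −rω sinθ − a·ω_rod·sinφ = -2.2371 m/s;  V_Py = rω cosθ + a·ω_rod·cosφ = +1.9094 m/s.
|V_P| = √(V_Px² + V_Py²) = 2.9411 m/s.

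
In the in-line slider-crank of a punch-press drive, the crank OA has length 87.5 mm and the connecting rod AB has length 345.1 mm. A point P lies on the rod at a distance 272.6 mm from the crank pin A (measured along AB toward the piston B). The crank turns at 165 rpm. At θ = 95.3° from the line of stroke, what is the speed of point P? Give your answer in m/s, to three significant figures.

ω = 17.28 rad/s.  Crank-pin speed |V_A| = rω = 1.5119 m/s, perpendicular to OA.
Rod angle: sinφ = −(r/L) sinθ ⇒ φ = -14.623°; ω_rod = −rω cosθ/√(L²−r²sin²θ) = +0.41823 rad/s.
V_P = V_A + ω_rod × AP, with AP = 0.2726 m along the rod.
Components: V_Px = −rω sinθ − a·ω_rod·sinφ = -1.4766 m/s;  V_Py = rω cosθ + a·ω_rod·cosφ = -0.029339 m/s.
|V_P| = √(V_Px² + V_Py²) = 1.4769 m/s.

1.48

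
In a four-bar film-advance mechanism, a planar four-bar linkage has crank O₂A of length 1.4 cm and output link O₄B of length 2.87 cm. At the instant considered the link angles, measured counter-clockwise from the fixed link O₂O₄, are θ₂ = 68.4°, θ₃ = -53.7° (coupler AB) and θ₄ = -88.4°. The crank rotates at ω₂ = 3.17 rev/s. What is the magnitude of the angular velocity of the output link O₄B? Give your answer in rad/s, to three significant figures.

ω₂ = 19.92 rad/s (from 3.17 rev/s).
Differentiating the loop-closure r₂e^{iθ₂}+r₃e^{iθ₃}=r₁+r₄e^{iθ₄} gives r₂ω₂e^{iθ₂}+r₃ω₃e^{iθ₃}=r₄ω₄e^{iθ₄}.
Eliminating the other unknown: ω₄ = r₂ω₂ sin(θ₂−θ₃) / [r₄ sin(θ₄−θ₃)].
Numerator sine = +0.84712; denominator sine = -0.56928.
Result = 0.014·19.92·(+0.84712) / (0.0287·(-0.56928)) = -14.458 rad/s; magnitude 14.458 rad/s.

14.5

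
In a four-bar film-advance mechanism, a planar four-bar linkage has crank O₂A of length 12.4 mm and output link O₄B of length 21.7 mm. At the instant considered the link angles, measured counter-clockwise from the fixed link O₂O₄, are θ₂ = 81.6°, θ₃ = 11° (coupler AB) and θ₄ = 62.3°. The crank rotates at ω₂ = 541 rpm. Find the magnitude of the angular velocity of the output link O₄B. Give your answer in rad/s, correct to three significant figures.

39.1

ω₂ = 56.65 rad/s (from 541 rpm).
Differentiating the loop-closure r₂e^{iθ₂}+r₃e^{iθ₃}=r₁+r₄e^{iθ₄} gives r₂ω₂e^{iθ₂}+r₃ω₃e^{iθ₃}=r₄ω₄e^{iθ₄}.
Eliminating the other unknown: ω₄ = r₂ω₂ sin(θ₂−θ₃) / [r₄ sin(θ₄−θ₃)].
Numerator sine = +0.94322; denominator sine = +0.78043.
Result = 0.0124·56.65·(+0.94322) / (0.0217·(+0.78043)) = +39.126 rad/s; magnitude 39.126 rad/s.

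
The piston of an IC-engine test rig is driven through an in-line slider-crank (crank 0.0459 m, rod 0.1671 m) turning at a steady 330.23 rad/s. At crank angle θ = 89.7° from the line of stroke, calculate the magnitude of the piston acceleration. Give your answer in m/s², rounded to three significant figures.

ω = 330.2 rad/s
x(θ) = r cosθ + √(L² − r² sin²θ); with ω constant, a = ω²·d²x/dθ².
d²x/dθ² = −r cosθ − r²(cos2θ)/√u − r⁴ sin²2θ/(4u^{3/2}),  u = L² − r² sin²θ = 0.0258157 m².
Substituting r = 0.0459 m, L = 0.1671 m, θ = 89.7°: d²x/dθ² = +0.012871 m.
a = ω²·d²x/dθ² = (330.2)²·(+0.012871) = +1403.6 m/s²;  |a| = 1403.6 m/s².

1400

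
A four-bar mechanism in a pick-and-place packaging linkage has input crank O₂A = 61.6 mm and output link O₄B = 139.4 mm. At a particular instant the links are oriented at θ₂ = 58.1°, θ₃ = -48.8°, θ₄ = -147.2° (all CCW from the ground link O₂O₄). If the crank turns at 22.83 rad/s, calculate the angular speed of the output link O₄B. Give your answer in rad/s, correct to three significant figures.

9.76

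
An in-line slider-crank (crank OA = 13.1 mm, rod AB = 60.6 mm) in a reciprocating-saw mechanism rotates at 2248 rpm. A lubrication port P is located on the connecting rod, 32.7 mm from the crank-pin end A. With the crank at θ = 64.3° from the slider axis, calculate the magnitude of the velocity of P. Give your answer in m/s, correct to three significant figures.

2.99

ω = 235.4 rad/s.  Crank-pin speed |V_A| = rω = 3.0839 m/s, perpendicular to OA.
Rod angle: sinφ = −(r/L) sinθ ⇒ φ = -11.232°; ω_rod = −rω cosθ/√(L²−r²sin²θ) = -22.499 rad/s.
V_P = V_A + ω_rod × AP, with AP = 0.0327 m along the rod.
Components: V_Px = −rω sinθ − a·ω_rod·sinφ = -2.9221 m/s;  V_Py = rω cosθ + a·ω_rod·cosφ = +0.61571 m/s.
|V_P| = √(V_Px² + V_Py²) = 2.9863 m/s.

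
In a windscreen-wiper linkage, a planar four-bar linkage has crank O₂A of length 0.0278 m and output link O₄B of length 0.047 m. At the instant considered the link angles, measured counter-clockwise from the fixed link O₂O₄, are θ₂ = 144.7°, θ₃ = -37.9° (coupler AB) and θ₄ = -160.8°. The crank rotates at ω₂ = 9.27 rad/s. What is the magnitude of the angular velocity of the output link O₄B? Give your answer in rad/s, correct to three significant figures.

ω₂ = 9.27 rad/s
Differentiating the loop-closure r₂e^{iθ₂}+r₃e^{iθ₃}=r₁+r₄e^{iθ₄} gives r₂ω₂e^{iθ₂}+r₃ω₃e^{iθ₃}=r₄ω₄e^{iθ₄}.
Eliminating the other unknown: ω₄ = r₂ω₂ sin(θ₂−θ₃) / [r₄ sin(θ₄−θ₃)].
Numerator sine = -0.04536; denominator sine = -0.83962.
Result = 0.0278·9.27·(-0.04536) / (0.047·(-0.83962)) = +0.29624 rad/s; magnitude 0.29624 rad/s.

0.296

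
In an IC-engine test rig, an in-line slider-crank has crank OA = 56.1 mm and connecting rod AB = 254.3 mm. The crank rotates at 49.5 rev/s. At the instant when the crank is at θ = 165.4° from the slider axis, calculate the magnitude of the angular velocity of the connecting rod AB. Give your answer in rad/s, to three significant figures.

ω = 311 rad/s (converted from 49.5 rev/s).
The rod makes angle φ with the slider axis where L sinφ = r sinθ; differentiating, L cosφ·φ̇ = r ω cosθ.
L cosφ = √(L² − r² sin²θ) = 0.25391 m.
|ω_rod| = r ω |cosθ| / √(L² − r² sin²θ) = 0.0561·311·0.96771/0.25391 = 66.5 rad/s.

66.5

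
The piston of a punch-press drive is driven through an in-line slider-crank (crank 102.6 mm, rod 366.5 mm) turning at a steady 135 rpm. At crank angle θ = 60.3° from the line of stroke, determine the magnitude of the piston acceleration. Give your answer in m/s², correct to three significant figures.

7.24

ω = 2π·135/60 = 14.14 rad/s
x(θ) = r cosθ + √(L² − r² sin²θ); with ω constant, a = ω²·d²x/dθ².
d²x/dθ² = −r cosθ − r²(cos2θ)/√u − r⁴ sin²2θ/(4u^{3/2}),  u = L² − r² sin²θ = 0.12638 m².
Substituting r = 0.1026 m, L = 0.3665 m, θ = 60.3°: d²x/dθ² = -0.036218 m.
a = ω²·d²x/dθ² = (14.14)²·(-0.036218) = -7.2384 m/s²;  |a| = 7.2384 m/s².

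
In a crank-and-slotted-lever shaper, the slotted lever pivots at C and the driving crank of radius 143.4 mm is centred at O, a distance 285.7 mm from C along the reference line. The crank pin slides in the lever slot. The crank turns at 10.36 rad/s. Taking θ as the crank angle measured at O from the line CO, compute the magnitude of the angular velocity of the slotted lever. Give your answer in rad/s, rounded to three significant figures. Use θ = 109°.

0.991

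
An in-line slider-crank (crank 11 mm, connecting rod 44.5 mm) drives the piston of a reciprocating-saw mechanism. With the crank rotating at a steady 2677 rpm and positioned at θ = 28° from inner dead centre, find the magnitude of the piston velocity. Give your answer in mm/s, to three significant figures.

ω = 2π·2677/60 = 280.3 rad/s
For an in-line slider-crank, x = r cosθ + √(L² − r² sin²θ), so v = −rω sinθ·[1 + r cosθ/√(L² − r² sin²θ)].
With r = 0.011 m, L = 0.0445 m, θ = 28°: √(L² − r² sin²θ) = 0.044199 m.
v = −0.011·280.3·0.46947·[1 + 0.011·0.88295/0.044199] = -1.7658 m/s.
|v| = 1.7658 m/s = 1765.8 mm/s.

1770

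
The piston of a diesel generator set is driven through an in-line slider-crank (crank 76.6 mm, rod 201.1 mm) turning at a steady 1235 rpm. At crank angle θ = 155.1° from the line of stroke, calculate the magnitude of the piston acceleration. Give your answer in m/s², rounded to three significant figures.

ω = 2π·1235/60 = 129.3 rad/s
x(θ) = r cosθ + √(L² − r² sin²θ); with ω constant, a = ω²·d²x/dθ².
d²x/dθ² = −r cosθ − r²(cos2θ)/√u − r⁴ sin²2θ/(4u^{3/2}),  u = L² − r² sin²θ = 0.0394011 m².
Substituting r = 0.0766 m, L = 0.2011 m, θ = 155.1°: d²x/dθ² = +0.049758 m.
a = ω²·d²x/dθ² = (129.3)²·(+0.049758) = +832.25 m/s²;  |a| = 832.25 m/s².

832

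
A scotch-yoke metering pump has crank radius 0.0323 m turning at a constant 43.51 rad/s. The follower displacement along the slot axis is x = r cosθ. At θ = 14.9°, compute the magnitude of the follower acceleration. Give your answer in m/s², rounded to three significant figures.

ω = 43.51 rad/s
x = r cosθ ⇒ ẍ = −rω² cosθ (ω constant).
|a| = rω²|cosθ| = 0.0323·(43.51)²·|cos 14.9°| = 59.092 m/s².

59.1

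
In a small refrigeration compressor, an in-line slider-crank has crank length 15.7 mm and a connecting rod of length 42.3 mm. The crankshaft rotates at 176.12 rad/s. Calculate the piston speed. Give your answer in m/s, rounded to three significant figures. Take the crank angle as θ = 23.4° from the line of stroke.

ω = 176.1 rad/s
For an in-line slider-crank, x = r cosθ + √(L² − r² sin²θ), so v = −rω sinθ·[1 + r cosθ/√(L² − r² sin²θ)].
With r = 0.0157 m, L = 0.0423 m, θ = 23.4°: √(L² − r² sin²θ) = 0.041838 m.
v = −0.0157·176.1·0.39715·[1 + 0.0157·0.91775/0.041838] = -1.4763 m/s.
|v| = 1.4763 m/s.

1.48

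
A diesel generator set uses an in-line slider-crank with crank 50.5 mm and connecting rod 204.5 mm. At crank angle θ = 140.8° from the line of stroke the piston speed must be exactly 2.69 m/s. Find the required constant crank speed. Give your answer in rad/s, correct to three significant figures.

For an in-line slider-crank, |v_piston| = rω|sinθ|·[1 + r cosθ/√(L² − r² sin²θ)].
With r = 0.0505 m, L = 0.2045 m, θ = 140.8°: the bracketed kinematic factor |dx/dθ| = 0.025734 m.
ω = v/|dx/dθ| = 2.69/0.025734 = 104.53 rad/s.

105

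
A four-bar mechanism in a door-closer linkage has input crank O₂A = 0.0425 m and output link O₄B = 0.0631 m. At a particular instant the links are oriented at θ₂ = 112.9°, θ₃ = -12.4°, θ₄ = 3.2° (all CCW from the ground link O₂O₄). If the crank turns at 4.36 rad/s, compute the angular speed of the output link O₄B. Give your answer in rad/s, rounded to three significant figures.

ω₂ = 4.36 rad/s
Differentiating the loop-closure r₂e^{iθ₂}+r₃e^{iθ₃}=r₁+r₄e^{iθ₄} gives r₂ω₂e^{iθ₂}+r₃ω₃e^{iθ₃}=r₄ω₄e^{iθ₄}.
Eliminating the other unknown: ω₄ = r₂ω₂ sin(θ₂−θ₃) / [r₄ sin(θ₄−θ₃)].
Numerator sine = +0.81614; denominator sine = +0.26892.
Result = 0.0425·4.36·(+0.81614) / (0.0631·(+0.26892)) = +8.9122 rad/s; magnitude 8.9122 rad/s.

8.91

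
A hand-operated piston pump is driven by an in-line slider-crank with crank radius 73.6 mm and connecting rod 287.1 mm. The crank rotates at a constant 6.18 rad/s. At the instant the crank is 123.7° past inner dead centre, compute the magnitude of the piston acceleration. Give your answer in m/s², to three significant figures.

1.83

ω = 6.18 rad/s
x(θ) = r cosθ + √(L² − r² sin²θ); with ω constant, a = ω²·d²x/dθ².
d²x/dθ² = −r cosθ − r²(cos2θ)/√u − r⁴ sin²2θ/(4u^{3/2}),  u = L² − r² sin²θ = 0.0786771 m².
Substituting r = 0.0736 m, L = 0.2871 m, θ = 123.7°: d²x/dθ² = +0.047975 m.
a = ω²·d²x/dθ² = (6.18)²·(+0.047975) = +1.8323 m/s²;  |a| = 1.8323 m/s².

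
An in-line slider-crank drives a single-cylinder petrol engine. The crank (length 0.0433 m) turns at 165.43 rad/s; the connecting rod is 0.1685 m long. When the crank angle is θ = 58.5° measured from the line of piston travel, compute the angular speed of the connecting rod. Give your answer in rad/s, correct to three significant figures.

22.8

ω = 165.4 rad/s
The rod makes angle φ with the slider axis where L sinφ = r sinθ; differentiating, L cosφ·φ̇ = r ω cosθ.
L cosφ = √(L² − r² sin²θ) = 0.16441 m.
|ω_rod| = r ω |cosθ| / √(L² − r² sin²θ) = 0.0433·165.4·0.52250/0.16441 = 22.765 rad/s.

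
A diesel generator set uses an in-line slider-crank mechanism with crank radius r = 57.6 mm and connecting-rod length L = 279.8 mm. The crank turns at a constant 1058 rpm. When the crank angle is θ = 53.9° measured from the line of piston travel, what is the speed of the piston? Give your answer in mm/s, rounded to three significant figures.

ω = 2π·1058/60 = 110.8 rad/s
For an in-line slider-crank, x = r cosθ + √(L² − r² sin²θ), so v = −rω sinθ·[1 + r cosθ/√(L² − r² sin²θ)].
With r = 0.0576 m, L = 0.2798 m, θ = 53.9°: √(L² − r² sin²θ) = 0.2759 m.
v = −0.0576·110.8·0.80799·[1 + 0.0576·0.58920/0.2759] = -5.7906 m/s.
|v| = 5.7906 m/s = 5790.6 mm/s.

5790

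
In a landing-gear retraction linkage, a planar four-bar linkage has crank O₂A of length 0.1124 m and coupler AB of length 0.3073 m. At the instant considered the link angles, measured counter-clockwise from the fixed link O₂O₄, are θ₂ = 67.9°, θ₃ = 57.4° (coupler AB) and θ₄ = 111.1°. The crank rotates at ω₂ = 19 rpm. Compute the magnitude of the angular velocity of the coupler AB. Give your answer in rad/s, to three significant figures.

ω₂ = 1.99 rad/s (from 19 rpm).
Differentiating the loop-closure r₂e^{iθ₂}+r₃e^{iθ₃}=r₁+r₄e^{iθ₄} gives r₂ω₂e^{iθ₂}+r₃ω₃e^{iθ₃}=r₄ω₄e^{iθ₄}.
Eliminating the other unknown: ω₃ = r₂ω₂ sin(θ₄−θ₂) / [r₃ sin(θ₃−θ₄)].
Numerator sine = +0.68455; denominator sine = -0.80593.
Result = 0.1124·1.99·(+0.68455) / (0.3073·(-0.80593)) = -0.61815 rad/s; magnitude 0.61815 rad/s.

0.618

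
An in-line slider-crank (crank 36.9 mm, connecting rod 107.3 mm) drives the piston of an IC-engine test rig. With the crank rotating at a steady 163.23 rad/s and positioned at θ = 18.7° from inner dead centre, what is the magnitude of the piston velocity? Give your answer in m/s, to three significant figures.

2.56

ω = 163.2 rad/s
For an in-line slider-crank, x = r cosθ + √(L² − r² sin²θ), so v = −rω sinθ·[1 + r cosθ/√(L² − r² sin²θ)].
With r = 0.0369 m, L = 0.1073 m, θ = 18.7°: √(L² − r² sin²θ) = 0.10665 m.
v = −0.0369·163.2·0.32061·[1 + 0.0369·0.94721/0.10665] = -2.564 m/s.
|v| = 2.564 m/s.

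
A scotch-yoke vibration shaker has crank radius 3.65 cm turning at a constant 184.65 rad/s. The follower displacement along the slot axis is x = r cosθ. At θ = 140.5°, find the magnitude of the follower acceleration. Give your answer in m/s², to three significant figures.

ω = 184.7 rad/s
x = r cosθ ⇒ ẍ = −rω² cosθ (ω constant).
|a| = rω²|cosθ| = 0.0365·(184.7)²·|cos 140.5°| = 960.28 m/s².

960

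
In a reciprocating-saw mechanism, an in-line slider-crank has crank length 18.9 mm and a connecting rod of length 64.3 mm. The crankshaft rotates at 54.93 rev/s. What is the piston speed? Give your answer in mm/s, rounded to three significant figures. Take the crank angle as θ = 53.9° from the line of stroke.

6210

ω = 2π·54.9 = 345.1 rad/s
For an in-line slider-crank, x = r cosθ + √(L² − r² sin²θ), so v = −rω sinθ·[1 + r cosθ/√(L² − r² sin²θ)].
With r = 0.0189 m, L = 0.0643 m, θ = 53.9°: √(L² − r² sin²θ) = 0.06246 m.
v = −0.0189·345.1·0.80799·[1 + 0.0189·0.58920/0.06246] = -6.2102 m/s.
|v| = 6.2102 m/s = 6210.2 mm/s.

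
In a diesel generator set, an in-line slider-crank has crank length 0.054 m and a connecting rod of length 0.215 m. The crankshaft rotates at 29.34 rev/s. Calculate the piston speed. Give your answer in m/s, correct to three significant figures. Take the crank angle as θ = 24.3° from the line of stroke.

ω = 2π·29.3 = 184.3 rad/s
For an in-line slider-crank, x = r cosθ + √(L² − r² sin²θ), so v = −rω sinθ·[1 + r cosθ/√(L² − r² sin²θ)].
With r = 0.054 m, L = 0.215 m, θ = 24.3°: √(L² − r² sin²θ) = 0.21385 m.
v = −0.054·184.3·0.41151·[1 + 0.054·0.91140/0.21385] = -5.0393 m/s.
|v| = 5.0393 m/s.

5.04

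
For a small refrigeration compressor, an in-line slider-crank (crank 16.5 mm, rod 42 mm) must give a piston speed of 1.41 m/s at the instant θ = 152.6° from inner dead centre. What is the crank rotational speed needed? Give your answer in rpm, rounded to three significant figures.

2750

For an in-line slider-crank, |v_piston| = rω|sinθ|·[1 + r cosθ/√(L² − r² sin²θ)].
With r = 0.0165 m, L = 0.042 m, θ = 152.6°: the bracketed kinematic factor |dx/dθ| = 0.0049005 m.
ω = v/|dx/dθ| = 1.41/0.0049005 = 287.73 rad/s.
N = 60ω/(2π) = 2747.6 rpm.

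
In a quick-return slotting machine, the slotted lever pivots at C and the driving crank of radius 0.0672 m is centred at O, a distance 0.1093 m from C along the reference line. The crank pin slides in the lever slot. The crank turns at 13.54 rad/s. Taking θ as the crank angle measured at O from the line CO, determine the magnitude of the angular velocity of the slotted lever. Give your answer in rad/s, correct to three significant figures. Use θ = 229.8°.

ω = 13.54 rad/s
Crank pin A relative to C: A = (d + r cosθ, r sinθ); lever angle φ = atan2(r sinθ, d + r cosθ).
Differentiating tanφ: φ̇ = rω(d cosθ + r)/(d² + r² + 2dr cosθ).
d² + r² + 2dr cosθ = |CA|² = 0.00698061 m²;  d cosθ + r = -0.0033485 m.
|ω_lever| = |0.0672·13.54·-0.0033485| / 0.00698061 = 0.43646 rad/s.

0.436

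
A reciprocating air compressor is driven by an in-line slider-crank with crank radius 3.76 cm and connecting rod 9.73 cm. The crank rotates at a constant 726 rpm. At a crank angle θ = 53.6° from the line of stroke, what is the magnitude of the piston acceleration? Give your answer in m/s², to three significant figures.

ω = 2π·726/60 = 76.03 rad/s
x(θ) = r cosθ + √(L² − r² sin²θ); with ω constant, a = ω²·d²x/dθ².
d²x/dθ² = −r cosθ − r²(cos2θ)/√u − r⁴ sin²2θ/(4u^{3/2}),  u = L² − r² sin²θ = 0.00855138 m².
Substituting r = 0.0376 m, L = 0.0973 m, θ = 53.6°: d²x/dθ² = -0.018368 m.
a = ω²·d²x/dθ² = (76.03)²·(-0.018368) = -106.17 m/s²;  |a| = 106.17 m/s².

106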